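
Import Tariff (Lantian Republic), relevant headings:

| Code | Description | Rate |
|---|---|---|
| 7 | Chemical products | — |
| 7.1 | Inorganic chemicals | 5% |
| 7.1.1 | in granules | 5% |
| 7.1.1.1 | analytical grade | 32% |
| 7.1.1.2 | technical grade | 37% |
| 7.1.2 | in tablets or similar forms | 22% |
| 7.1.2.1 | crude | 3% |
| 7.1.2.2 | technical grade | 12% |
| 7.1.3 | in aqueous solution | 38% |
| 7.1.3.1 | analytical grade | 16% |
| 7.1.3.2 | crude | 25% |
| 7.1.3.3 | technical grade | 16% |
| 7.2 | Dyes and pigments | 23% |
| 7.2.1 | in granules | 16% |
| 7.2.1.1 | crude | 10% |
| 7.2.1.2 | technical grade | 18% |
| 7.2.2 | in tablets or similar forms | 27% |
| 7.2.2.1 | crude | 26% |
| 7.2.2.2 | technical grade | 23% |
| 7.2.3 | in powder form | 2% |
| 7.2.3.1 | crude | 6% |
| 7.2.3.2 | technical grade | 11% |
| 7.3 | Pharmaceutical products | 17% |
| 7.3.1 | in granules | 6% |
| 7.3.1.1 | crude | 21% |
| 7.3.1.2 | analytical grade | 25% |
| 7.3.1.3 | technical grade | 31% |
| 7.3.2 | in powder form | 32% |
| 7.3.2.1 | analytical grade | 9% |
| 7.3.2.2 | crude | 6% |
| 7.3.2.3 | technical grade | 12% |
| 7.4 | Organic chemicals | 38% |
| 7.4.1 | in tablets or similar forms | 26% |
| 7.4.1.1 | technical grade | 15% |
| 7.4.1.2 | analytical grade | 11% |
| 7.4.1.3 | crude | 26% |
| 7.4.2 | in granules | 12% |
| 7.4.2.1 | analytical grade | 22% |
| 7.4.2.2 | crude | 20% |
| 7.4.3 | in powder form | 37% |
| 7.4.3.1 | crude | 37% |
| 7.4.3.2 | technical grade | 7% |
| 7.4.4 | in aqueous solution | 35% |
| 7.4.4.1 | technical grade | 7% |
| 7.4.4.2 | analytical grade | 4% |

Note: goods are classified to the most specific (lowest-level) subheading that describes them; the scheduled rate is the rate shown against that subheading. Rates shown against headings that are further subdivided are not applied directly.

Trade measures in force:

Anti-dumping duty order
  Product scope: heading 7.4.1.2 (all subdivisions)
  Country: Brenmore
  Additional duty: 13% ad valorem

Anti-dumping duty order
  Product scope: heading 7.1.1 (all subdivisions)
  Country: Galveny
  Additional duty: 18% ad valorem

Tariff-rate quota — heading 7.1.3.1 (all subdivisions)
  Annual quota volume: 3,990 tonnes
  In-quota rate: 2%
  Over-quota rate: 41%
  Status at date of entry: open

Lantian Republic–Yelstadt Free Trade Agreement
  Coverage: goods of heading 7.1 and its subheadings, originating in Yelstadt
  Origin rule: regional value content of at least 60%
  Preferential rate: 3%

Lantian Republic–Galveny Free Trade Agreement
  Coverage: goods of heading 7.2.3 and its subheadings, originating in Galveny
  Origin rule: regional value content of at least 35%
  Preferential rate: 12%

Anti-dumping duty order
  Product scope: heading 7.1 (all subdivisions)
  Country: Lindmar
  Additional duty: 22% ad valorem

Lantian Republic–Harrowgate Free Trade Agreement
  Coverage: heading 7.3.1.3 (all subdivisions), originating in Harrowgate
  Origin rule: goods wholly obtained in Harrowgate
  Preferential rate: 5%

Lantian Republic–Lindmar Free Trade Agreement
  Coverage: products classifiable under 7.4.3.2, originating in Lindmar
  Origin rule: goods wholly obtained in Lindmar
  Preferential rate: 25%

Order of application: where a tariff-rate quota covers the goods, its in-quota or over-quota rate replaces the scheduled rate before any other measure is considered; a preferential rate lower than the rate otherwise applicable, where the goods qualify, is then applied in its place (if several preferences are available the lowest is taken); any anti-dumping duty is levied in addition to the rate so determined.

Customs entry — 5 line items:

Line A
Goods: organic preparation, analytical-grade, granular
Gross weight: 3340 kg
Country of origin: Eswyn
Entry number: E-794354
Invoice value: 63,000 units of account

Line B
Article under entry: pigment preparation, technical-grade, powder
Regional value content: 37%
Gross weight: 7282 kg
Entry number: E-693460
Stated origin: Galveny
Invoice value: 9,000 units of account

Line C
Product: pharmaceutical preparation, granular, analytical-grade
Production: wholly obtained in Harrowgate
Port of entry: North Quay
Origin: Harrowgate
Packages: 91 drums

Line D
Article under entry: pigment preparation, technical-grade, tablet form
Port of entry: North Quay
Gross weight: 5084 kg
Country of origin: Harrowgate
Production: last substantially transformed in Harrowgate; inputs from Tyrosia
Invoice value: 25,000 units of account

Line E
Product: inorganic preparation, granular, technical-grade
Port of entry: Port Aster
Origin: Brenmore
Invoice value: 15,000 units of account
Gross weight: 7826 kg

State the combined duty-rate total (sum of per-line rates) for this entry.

118%

Line A: organic → 7.4; granular → 7.4.2; analytical-grade → 7.4.2.1. Scheduled 22%. No special measure applies. → 22%.
Line B: pigment → 7.2; powder → 7.2.3; technical-grade → 7.2.3.2. Scheduled 11%. Galveny agreement on 7.2.3: RVC ≥ 35% → 12% available; preference 12% not lower than 11% → no reduction. → 11%.
Line C: pharmaceutical → 7.3; granular → 7.3.1; analytical-grade → 7.3.1.2. Scheduled 25%. Harrowgate agreement on 7.3.1.3: 7.3.1.2 not covered. → 25%.
Line D: pigment → 7.2; tablet form → 7.2.2; technical-grade → 7.2.2.2. Scheduled 23%. Harrowgate agreement on 7.3.1.3: 7.2.2.2 not covered. → 23%.
Line E: inorganic → 7.1; granular → 7.1.1; technical-grade → 7.1.1.2. Scheduled 37%. No special measure applies. → 37%.
Sum: 22% + 11% + 25% + 23% + 37% = 118%.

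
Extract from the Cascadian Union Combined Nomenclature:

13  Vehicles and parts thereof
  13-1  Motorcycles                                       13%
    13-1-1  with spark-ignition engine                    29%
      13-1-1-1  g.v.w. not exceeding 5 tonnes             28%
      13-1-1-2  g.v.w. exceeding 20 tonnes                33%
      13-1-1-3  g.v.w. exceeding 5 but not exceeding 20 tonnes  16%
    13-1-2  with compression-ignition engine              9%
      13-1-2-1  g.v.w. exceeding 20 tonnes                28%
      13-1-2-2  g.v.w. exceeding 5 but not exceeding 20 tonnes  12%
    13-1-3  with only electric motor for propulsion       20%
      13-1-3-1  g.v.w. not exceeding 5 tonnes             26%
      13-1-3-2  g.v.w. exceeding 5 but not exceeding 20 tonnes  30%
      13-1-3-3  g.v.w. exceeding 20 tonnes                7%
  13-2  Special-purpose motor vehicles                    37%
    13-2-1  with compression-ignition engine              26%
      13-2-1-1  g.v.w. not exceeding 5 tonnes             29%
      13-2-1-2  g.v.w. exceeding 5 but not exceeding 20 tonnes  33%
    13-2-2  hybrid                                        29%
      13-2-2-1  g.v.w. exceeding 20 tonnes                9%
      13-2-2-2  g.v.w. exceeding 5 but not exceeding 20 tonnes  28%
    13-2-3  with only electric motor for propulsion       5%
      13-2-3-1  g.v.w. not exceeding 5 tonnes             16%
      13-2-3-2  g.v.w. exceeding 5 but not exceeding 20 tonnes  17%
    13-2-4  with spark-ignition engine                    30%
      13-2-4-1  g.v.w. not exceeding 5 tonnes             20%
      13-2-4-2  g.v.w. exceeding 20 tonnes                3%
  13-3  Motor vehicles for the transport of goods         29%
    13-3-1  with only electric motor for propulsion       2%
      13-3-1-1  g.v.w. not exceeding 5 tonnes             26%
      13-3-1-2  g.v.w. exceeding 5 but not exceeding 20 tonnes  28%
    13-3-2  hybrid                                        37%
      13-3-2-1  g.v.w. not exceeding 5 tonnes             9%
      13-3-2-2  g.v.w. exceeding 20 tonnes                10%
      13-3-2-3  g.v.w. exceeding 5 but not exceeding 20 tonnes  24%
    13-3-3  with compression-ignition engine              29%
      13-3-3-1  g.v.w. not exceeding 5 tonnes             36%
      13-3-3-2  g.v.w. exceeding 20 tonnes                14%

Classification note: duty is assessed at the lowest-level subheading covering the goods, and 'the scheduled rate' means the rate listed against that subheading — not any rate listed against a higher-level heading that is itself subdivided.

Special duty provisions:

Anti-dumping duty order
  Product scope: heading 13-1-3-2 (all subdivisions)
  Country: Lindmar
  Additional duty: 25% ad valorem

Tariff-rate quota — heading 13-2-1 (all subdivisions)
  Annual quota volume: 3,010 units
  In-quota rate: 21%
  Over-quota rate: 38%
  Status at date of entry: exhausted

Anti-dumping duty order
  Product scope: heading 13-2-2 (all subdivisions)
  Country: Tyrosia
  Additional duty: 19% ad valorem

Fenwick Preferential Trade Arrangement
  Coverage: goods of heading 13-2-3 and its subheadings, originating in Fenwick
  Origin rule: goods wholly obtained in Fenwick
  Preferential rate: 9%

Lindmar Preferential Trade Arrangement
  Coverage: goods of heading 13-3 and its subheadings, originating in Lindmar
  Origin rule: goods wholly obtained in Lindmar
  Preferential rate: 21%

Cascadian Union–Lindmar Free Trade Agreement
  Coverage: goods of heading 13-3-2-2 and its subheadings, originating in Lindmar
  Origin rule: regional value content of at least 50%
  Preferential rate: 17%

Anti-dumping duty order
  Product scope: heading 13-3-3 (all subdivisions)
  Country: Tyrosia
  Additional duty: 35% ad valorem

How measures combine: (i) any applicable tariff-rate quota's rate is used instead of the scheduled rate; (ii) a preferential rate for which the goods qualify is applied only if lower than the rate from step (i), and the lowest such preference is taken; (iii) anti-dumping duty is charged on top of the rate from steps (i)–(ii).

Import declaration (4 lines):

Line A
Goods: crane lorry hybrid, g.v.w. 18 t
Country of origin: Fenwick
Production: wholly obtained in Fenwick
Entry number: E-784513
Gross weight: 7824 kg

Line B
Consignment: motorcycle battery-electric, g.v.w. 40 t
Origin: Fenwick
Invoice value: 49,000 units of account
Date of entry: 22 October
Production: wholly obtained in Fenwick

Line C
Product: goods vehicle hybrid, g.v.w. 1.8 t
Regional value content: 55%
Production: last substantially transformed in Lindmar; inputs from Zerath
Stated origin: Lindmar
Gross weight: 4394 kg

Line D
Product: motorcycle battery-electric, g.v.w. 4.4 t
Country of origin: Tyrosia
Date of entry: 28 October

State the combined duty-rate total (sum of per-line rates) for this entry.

70%

Line A: crane lorry → 13-2; hybrid → 13-2-2; g.v.w. 18 t → 13-2-2-2. Scheduled 28%. Fenwick agreement on 13-2-3: 13-2-2-2 not covered. → 28%.
Line B: motorcycle → 13-1; battery-electric → 13-1-3; g.v.w. 40 t → 13-1-3-3. Scheduled 7%. Fenwick agreement on 13-2-3: 13-1-3-3 not covered. → 7%.
Line C: goods vehicle → 13-3; hybrid → 13-3-2; g.v.w. 1.8 t → 13-3-2-1. Scheduled 9%. Lindmar agreement on 13-3: not wholly obtained; Lindmar agreement on 13-3-2-2: 13-3-2-1 not covered. → 9%.
Line D: motorcycle → 13-1; battery-electric → 13-1-3; g.v.w. 4.4 t → 13-1-3-1. Scheduled 26%. No special measure applies. → 26%.
Sum: 28% + 7% + 9% + 26% = 70%.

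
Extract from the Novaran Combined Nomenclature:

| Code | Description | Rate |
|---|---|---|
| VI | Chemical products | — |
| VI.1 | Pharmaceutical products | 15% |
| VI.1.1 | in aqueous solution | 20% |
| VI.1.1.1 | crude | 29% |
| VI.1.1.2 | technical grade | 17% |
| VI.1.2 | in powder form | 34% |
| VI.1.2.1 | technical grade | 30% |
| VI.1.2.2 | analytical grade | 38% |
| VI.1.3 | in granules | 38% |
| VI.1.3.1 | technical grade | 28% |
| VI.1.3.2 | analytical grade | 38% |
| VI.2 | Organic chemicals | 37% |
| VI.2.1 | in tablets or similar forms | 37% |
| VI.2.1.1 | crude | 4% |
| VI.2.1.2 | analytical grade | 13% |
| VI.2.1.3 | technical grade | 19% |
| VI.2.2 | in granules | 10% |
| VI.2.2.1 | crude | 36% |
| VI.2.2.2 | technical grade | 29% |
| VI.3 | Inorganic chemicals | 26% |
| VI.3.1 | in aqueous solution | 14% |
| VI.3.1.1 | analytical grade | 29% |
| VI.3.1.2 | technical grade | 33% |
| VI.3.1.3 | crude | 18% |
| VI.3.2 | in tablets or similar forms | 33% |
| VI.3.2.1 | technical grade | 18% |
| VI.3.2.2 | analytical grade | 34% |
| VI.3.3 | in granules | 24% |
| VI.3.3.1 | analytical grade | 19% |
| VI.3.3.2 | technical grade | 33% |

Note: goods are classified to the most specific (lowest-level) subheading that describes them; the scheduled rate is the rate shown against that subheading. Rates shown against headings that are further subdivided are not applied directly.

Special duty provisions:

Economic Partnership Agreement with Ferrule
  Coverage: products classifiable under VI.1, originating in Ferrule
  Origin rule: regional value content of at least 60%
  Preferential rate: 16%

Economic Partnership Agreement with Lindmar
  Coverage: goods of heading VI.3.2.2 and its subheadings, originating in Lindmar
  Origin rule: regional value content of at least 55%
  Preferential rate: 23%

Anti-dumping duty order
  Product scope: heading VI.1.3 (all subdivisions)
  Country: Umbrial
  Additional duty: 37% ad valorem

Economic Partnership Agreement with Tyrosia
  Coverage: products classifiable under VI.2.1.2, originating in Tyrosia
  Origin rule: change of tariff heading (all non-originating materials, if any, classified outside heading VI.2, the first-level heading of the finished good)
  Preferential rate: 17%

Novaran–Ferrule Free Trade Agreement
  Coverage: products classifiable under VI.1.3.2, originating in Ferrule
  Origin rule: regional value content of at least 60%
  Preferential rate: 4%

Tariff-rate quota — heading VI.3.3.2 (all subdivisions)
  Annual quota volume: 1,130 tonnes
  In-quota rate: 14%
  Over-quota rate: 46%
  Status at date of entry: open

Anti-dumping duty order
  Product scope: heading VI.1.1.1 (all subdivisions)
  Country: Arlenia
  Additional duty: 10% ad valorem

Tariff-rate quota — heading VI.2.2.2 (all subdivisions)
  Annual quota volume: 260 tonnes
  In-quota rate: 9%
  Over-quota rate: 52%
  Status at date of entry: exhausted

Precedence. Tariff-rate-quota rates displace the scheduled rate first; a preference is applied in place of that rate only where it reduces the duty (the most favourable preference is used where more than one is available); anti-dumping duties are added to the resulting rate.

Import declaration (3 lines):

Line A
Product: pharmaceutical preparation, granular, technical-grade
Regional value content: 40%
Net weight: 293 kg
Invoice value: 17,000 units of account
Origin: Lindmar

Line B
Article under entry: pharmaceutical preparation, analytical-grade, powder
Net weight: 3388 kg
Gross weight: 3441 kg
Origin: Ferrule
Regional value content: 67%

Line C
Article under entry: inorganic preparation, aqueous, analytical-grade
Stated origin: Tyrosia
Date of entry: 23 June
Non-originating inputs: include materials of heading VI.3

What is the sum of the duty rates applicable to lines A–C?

73%

Line A: pharmaceutical → VI.1; granular → VI.1.3; technical-grade → VI.1.3.1. Scheduled 28%. Lindmar agreement on VI.3.2.2: VI.1.3.1 not covered. → 28%.
Line B: pharmaceutical → VI.1; powder → VI.1.2; analytical-grade → VI.1.2.2. Scheduled 38%. Ferrule agreement on VI.1: RVC ≥ 60% → 16% available; Ferrule agreement on VI.1.3.2: VI.1.2.2 not covered; preferential 16%. → 16%.
Line C: inorganic → VI.3; aqueous → VI.3.1; analytical-grade → VI.3.1.1. Scheduled 29%. Tyrosia agreement on VI.2.1.2: VI.3.1.1 not covered. → 29%.
Sum: 28% + 16% + 29% = 73%.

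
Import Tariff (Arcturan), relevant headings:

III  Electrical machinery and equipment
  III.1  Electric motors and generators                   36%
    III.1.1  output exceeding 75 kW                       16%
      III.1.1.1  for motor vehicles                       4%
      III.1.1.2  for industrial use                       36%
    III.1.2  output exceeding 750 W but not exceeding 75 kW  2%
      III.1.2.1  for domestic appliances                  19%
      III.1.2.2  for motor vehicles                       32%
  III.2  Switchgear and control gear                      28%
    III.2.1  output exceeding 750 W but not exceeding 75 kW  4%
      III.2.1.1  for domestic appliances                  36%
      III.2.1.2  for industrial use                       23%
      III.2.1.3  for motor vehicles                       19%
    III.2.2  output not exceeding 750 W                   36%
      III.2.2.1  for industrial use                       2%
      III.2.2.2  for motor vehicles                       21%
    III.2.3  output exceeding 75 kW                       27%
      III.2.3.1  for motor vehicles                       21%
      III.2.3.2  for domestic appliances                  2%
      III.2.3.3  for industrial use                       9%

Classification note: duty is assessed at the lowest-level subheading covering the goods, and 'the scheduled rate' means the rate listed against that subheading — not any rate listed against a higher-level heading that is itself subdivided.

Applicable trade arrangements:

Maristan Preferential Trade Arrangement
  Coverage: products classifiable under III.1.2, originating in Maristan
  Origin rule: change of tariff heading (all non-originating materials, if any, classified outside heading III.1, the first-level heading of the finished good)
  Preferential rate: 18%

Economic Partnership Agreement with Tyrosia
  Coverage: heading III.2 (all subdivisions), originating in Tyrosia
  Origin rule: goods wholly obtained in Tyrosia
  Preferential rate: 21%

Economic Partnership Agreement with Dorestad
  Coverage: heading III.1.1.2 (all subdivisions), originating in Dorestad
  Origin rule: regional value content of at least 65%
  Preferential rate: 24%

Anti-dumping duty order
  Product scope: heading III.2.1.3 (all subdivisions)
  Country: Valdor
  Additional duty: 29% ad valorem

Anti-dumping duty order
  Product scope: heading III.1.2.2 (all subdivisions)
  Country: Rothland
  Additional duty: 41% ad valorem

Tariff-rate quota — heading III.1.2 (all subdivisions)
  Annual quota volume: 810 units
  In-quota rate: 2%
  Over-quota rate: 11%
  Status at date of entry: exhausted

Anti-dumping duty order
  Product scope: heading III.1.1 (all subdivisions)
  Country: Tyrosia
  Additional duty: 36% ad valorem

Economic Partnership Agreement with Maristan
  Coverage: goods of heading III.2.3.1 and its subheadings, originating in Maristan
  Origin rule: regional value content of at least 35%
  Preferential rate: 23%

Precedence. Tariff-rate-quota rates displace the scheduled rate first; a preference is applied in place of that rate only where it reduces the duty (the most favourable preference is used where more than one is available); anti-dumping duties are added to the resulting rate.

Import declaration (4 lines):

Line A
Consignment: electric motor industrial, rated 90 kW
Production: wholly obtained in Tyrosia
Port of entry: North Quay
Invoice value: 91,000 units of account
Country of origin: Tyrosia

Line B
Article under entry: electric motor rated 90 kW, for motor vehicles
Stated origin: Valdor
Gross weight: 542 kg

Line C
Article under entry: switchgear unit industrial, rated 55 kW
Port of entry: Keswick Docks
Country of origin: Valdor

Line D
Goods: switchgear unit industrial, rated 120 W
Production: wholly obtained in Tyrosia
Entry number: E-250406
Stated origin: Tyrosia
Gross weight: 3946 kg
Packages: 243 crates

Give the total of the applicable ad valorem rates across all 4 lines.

Line A: electric motor → III.1; rated 90 kW → III.1.1; industrial → III.1.1.2. Scheduled 36%. Tyrosia agreement on III.2: III.1.1.2 not covered; anti-dumping (Tyrosia, III.1.1): +36%; total 36% + 36% = 72%. → 72%.
Line B: electric motor → III.1; rated 90 kW → III.1.1; for motor vehicles → III.1.1.1. Scheduled 4%. No special measure applies. → 4%.
Line C: switchgear unit → III.2; rated 55 kW → III.2.1; industrial → III.2.1.2. Scheduled 23%. No special measure applies. → 23%.
Line D: switchgear unit → III.2; rated 120 W → III.2.2; industrial → III.2.2.1. Scheduled 2%. Tyrosia agreement on III.2: wholly obtained → 21% available; preference 21% not lower than 2% → no reduction. → 2%.
Sum: 72% + 4% + 23% + 2% = 101%.

101%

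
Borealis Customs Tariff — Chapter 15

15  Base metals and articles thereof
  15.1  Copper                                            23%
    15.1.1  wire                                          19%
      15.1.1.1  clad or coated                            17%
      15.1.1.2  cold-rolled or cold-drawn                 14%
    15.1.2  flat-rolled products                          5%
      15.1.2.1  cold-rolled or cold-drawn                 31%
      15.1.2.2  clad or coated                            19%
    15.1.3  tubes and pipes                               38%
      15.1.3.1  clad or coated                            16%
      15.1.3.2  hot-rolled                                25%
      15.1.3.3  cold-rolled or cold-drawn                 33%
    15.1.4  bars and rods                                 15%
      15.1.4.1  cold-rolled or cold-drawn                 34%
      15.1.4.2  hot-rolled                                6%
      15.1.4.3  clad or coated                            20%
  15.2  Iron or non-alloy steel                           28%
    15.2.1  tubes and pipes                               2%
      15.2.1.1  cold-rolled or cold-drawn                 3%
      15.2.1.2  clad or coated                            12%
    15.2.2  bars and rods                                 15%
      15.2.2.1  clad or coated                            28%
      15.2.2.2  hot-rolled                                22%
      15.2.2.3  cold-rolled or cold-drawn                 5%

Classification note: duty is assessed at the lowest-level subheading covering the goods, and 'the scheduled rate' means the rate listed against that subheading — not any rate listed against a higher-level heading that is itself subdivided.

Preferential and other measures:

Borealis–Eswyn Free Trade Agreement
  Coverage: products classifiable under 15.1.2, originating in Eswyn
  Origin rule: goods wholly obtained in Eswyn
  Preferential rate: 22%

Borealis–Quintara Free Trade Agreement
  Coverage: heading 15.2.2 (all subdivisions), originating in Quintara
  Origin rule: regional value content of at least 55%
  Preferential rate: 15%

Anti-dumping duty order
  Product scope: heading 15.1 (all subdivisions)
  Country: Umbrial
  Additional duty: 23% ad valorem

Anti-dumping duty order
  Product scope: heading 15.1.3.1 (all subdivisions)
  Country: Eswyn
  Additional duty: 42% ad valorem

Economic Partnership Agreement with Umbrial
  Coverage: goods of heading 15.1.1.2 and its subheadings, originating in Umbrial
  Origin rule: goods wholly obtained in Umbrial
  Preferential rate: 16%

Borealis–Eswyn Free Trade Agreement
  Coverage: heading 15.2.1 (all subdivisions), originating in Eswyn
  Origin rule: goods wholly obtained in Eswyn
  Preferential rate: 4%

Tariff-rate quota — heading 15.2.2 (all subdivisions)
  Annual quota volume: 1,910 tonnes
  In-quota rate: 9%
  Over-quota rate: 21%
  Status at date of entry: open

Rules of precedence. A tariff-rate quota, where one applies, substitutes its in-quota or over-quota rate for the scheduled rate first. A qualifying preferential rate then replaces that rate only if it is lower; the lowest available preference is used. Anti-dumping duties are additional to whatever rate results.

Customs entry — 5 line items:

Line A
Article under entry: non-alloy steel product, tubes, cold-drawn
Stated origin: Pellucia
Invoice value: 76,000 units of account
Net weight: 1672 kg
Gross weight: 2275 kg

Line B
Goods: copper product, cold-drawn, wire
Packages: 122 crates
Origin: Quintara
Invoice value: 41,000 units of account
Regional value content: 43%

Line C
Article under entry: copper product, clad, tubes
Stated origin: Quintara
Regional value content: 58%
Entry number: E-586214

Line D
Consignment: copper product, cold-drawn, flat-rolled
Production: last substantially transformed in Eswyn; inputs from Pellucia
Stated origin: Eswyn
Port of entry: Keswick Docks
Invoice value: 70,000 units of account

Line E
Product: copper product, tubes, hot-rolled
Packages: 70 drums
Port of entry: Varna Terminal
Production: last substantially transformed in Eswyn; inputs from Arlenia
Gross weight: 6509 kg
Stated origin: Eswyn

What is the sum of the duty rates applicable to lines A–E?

Line A: non-alloy steel → 15.2; tubes → 15.2.1; cold-drawn → 15.2.1.1. Scheduled 3%. No special measure applies. → 3%.
Line B: copper → 15.1; wire → 15.1.1; cold-drawn → 15.1.1.2. Scheduled 14%. Quintara agreement on 15.2.2: 15.1.1.2 not covered. → 14%.
Line C: copper → 15.1; tubes → 15.1.3; clad → 15.1.3.1. Scheduled 16%. Quintara agreement on 15.2.2: 15.1.3.1 not covered. → 16%.
Line D: copper → 15.1; flat-rolled → 15.1.2; cold-drawn → 15.1.2.1. Scheduled 31%. Eswyn agreement on 15.1.2: not wholly obtained; Eswyn agreement on 15.2.1: 15.1.2.1 not covered. → 31%.
Line E: copper → 15.1; tubes → 15.1.3; hot-rolled → 15.1.3.2. Scheduled 25%. Eswyn agreement on 15.1.2: 15.1.3.2 not covered; Eswyn agreement on 15.2.1: 15.1.3.2 not covered. → 25%.
Sum: 3% + 14% + 16% + 31% + 25% = 89%.

89%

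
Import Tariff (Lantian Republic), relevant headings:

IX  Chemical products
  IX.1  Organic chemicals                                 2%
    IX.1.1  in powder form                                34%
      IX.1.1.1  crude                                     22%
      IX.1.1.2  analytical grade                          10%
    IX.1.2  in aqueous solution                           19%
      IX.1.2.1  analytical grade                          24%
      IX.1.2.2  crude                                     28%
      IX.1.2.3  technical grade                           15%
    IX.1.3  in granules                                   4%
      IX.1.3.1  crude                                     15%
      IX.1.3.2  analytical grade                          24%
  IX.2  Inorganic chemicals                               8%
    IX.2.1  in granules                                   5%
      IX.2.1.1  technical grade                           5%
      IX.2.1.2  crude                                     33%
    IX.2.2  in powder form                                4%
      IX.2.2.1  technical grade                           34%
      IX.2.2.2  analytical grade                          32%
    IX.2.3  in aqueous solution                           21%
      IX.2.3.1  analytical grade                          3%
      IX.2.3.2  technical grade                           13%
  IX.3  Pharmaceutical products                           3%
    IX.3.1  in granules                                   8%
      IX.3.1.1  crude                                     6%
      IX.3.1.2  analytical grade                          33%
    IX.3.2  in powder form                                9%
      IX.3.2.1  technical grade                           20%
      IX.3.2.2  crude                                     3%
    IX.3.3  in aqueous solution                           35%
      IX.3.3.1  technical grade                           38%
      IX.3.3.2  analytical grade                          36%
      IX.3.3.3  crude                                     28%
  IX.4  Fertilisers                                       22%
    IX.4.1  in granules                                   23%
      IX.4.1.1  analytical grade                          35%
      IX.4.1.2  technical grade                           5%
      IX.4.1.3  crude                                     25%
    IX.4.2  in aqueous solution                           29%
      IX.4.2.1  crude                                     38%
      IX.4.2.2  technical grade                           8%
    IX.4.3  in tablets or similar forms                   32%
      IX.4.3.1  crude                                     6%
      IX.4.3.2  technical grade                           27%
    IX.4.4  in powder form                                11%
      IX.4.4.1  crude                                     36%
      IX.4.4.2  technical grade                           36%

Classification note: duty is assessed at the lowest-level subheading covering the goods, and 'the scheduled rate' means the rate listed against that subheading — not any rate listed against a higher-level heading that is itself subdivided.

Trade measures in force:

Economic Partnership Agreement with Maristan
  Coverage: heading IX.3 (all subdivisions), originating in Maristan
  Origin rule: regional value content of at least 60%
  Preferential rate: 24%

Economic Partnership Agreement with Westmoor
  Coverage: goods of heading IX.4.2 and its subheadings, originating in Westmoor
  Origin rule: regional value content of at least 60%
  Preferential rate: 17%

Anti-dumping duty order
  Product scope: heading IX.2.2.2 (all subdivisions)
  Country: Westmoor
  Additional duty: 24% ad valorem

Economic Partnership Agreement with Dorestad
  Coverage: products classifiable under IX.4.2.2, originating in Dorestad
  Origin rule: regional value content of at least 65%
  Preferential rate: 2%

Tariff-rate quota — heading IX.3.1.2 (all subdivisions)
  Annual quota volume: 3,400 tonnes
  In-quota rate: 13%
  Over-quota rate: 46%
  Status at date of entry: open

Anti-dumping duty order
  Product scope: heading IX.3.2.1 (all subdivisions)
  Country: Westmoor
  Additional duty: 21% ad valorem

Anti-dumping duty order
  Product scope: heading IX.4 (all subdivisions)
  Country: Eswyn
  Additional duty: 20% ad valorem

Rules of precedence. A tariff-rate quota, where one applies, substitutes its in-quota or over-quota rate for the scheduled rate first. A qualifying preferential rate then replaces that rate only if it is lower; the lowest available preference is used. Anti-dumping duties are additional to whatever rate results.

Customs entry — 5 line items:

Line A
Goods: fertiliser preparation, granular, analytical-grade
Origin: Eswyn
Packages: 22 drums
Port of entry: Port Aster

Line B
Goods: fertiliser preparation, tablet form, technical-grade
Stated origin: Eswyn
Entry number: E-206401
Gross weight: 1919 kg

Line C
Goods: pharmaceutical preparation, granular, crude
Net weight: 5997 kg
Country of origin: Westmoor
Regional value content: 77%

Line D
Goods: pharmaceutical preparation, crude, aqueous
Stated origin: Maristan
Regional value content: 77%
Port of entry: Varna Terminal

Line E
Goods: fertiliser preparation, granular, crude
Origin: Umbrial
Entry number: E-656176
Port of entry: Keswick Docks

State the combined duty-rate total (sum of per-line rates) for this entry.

Line A: fertiliser → IX.4; granular → IX.4.1; analytical-grade → IX.4.1.1. Scheduled 35%. anti-dumping (Eswyn, IX.4): +20%; total 35% + 20% = 55%. → 55%.
Line B: fertiliser → IX.4; tablet form → IX.4.3; technical-grade → IX.4.3.2. Scheduled 27%. anti-dumping (Eswyn, IX.4): +20%; total 27% + 20% = 47%. → 47%.
Line C: pharmaceutical → IX.3; granular → IX.3.1; crude → IX.3.1.1. Scheduled 6%. Westmoor agreement on IX.4.2: IX.3.1.1 not covered. → 6%.
Line D: pharmaceutical → IX.3; aqueous → IX.3.3; crude → IX.3.3.3. Scheduled 28%. Maristan agreement on IX.3: RVC ≥ 60% → 24% available; preferential 24%. → 24%.
Line E: fertiliser → IX.4; granular → IX.4.1; crude → IX.4.1.3. Scheduled 25%. No special measure applies. → 25%.
Sum: 55% + 47% + 6% + 24% + 25% = 157%.

157%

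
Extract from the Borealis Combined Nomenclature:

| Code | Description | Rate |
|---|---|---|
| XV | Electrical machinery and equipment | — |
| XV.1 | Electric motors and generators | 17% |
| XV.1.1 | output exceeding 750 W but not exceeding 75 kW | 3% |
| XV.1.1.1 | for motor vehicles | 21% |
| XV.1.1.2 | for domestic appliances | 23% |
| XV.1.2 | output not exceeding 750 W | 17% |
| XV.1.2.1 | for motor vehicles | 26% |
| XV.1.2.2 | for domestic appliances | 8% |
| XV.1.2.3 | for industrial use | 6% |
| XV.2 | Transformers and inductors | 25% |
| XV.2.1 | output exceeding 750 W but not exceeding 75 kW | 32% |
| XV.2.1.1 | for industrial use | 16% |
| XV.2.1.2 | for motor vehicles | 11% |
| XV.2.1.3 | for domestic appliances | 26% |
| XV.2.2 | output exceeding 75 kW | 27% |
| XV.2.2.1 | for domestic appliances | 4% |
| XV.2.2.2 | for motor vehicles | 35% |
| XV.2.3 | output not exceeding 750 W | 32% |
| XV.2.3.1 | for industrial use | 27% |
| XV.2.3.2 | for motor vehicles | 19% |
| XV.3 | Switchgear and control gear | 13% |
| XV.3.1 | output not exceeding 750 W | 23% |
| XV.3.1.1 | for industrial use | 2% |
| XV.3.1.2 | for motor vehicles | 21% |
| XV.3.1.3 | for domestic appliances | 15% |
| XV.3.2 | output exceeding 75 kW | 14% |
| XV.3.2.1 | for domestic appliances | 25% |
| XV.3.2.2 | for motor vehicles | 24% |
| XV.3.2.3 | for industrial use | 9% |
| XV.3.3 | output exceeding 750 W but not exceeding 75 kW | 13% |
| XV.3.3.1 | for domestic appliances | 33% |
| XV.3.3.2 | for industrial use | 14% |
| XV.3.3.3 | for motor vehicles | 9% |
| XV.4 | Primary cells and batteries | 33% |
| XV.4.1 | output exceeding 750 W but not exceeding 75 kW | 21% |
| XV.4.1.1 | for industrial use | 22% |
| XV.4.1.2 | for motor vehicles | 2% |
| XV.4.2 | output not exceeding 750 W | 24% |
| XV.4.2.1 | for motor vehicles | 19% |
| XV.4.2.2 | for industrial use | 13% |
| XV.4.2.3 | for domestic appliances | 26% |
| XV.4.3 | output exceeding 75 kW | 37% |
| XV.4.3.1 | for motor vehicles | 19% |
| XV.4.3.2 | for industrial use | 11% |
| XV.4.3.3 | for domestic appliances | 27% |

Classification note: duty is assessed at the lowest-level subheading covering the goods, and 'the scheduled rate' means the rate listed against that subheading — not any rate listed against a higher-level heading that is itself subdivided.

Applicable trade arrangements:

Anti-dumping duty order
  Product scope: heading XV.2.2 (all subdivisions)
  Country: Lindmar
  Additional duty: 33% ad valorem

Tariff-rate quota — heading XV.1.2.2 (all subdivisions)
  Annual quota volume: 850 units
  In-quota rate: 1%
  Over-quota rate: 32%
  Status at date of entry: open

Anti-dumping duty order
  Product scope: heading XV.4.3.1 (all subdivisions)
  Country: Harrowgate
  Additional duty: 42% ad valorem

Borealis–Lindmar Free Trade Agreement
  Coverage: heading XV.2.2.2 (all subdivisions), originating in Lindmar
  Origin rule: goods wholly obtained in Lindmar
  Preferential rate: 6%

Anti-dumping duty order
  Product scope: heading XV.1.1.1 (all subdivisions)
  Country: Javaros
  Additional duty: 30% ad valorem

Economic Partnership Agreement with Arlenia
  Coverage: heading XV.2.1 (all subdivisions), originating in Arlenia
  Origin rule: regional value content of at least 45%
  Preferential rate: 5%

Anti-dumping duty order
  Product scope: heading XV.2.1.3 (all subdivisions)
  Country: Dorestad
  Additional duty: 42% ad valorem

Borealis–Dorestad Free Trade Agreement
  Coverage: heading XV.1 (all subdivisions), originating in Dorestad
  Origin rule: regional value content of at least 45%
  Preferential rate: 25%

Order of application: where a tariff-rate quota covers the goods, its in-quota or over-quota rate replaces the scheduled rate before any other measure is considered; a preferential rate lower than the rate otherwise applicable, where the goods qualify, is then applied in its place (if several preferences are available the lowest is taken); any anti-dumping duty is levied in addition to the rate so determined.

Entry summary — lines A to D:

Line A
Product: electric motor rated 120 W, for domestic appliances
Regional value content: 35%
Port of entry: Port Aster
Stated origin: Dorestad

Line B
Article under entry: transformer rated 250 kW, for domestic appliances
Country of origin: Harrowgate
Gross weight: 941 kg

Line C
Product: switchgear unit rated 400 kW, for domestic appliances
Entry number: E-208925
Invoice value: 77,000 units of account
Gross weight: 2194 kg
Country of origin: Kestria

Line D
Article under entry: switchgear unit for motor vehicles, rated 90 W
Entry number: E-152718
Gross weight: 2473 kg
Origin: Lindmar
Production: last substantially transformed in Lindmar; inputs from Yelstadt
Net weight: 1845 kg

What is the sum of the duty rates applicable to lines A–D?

Line A: electric motor → XV.1; rated 120 W → XV.1.2; for domestic appliances → XV.1.2.2. Scheduled 8%. quota on XV.1.2.2 open → in-quota 1%; Dorestad agreement on XV.1: RVC < 45%. → 1%.
Line B: transformer → XV.2; rated 250 kW → XV.2.2; for domestic appliances → XV.2.2.1. Scheduled 4%. No special measure applies. → 4%.
Line C: switchgear unit → XV.3; rated 400 kW → XV.3.2; for domestic appliances → XV.3.2.1. Scheduled 25%. No special measure applies. → 25%.
Line D: switchgear unit → XV.3; rated 90 W → XV.3.1; for motor vehicles → XV.3.1.2. Scheduled 21%. Lindmar agreement on XV.2.2.2: XV.3.1.2 not covered. → 21%.
Sum: 1% + 4% + 25% + 21% = 51%.

51%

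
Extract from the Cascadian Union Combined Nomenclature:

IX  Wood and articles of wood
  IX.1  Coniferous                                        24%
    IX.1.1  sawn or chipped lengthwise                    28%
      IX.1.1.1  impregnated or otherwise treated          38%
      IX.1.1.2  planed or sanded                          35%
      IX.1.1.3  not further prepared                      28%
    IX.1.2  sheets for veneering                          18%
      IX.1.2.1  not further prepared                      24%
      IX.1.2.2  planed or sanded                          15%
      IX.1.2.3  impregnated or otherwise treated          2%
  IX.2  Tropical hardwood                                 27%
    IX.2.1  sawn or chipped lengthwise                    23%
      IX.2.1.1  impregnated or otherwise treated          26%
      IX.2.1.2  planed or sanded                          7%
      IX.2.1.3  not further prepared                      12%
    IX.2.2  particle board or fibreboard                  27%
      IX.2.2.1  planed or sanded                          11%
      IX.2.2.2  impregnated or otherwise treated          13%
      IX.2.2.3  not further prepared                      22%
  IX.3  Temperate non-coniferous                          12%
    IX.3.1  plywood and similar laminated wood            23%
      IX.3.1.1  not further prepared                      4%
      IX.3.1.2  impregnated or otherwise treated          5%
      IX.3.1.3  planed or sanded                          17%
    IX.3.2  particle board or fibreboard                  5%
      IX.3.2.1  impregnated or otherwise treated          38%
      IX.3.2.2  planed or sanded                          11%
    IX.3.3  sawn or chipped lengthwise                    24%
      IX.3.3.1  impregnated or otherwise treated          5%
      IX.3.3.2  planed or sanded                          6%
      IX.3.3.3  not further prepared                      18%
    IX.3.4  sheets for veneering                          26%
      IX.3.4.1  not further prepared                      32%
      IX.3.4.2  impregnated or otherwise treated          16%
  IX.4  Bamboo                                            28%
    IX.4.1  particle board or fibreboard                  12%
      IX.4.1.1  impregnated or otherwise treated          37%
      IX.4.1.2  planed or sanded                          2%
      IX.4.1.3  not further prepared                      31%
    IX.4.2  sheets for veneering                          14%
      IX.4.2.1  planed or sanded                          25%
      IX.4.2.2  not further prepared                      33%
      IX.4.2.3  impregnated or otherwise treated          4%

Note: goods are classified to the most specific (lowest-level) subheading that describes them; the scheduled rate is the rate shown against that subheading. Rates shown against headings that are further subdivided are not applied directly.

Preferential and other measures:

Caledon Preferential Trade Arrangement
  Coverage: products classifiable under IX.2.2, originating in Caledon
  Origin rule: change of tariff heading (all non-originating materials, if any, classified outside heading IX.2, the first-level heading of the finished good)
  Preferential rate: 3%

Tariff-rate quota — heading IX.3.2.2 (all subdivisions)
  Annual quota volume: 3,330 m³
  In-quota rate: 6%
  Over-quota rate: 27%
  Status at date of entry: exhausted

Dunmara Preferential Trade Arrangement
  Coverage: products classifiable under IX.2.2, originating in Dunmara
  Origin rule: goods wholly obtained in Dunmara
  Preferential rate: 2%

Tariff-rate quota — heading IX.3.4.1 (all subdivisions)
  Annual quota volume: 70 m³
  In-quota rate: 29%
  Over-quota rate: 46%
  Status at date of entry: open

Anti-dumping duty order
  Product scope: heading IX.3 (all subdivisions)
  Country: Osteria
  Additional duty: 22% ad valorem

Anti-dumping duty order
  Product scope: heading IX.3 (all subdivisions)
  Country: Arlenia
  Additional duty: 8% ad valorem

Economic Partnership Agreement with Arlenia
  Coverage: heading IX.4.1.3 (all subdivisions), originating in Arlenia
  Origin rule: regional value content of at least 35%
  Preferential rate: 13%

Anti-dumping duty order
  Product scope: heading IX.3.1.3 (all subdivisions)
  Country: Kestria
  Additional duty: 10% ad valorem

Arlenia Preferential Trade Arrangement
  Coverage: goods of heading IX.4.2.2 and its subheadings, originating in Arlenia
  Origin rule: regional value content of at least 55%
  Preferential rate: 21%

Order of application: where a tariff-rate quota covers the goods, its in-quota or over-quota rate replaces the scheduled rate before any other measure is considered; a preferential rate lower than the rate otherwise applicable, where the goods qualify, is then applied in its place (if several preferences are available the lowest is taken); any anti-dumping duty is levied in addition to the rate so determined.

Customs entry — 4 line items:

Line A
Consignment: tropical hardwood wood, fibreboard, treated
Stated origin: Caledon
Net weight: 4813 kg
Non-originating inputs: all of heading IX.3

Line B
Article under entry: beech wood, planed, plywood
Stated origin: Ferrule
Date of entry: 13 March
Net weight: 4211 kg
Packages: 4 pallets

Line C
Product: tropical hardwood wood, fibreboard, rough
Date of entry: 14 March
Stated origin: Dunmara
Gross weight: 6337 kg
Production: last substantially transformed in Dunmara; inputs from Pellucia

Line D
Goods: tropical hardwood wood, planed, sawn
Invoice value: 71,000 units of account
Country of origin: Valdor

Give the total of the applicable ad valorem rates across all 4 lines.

Line A: tropical hardwood → IX.2; fibreboard → IX.2.2; treated → IX.2.2.2. Scheduled 13%. Caledon agreement on IX.2.2: CTH met → 3% available; preferential 3%. → 3%.
Line B: beech → IX.3; plywood → IX.3.1; planed → IX.3.1.3. Scheduled 17%. No special measure applies. → 17%.
Line C: tropical hardwood → IX.2; fibreboard → IX.2.2; rough → IX.2.2.3. Scheduled 22%. Dunmara agreement on IX.2.2: not wholly obtained. → 22%.
Line D: tropical hardwood → IX.2; sawn → IX.2.1; planed → IX.2.1.2. Scheduled 7%. No special measure applies. → 7%.
Sum: 3% + 17% + 22% + 7% = 49%.

49%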